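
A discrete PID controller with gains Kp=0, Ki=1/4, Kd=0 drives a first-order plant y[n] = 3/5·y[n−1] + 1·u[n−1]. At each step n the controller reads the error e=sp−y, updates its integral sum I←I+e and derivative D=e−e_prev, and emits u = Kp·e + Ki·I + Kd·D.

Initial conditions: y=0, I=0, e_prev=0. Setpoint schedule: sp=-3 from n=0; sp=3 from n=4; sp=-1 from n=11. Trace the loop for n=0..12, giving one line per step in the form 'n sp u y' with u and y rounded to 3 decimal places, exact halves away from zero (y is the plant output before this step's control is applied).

0 -3 -0.750 0.000
1 -3 -1.313 -0.750
2 -3 -1.622 -1.763
3 -3 -1.702 -2.679
4 3 -0.125 -3.310
5 3 1.153 -2.110
6 3 1.931 -0.113
7 3 2.215 1.863
8 3 2.132 3.333
9 3 1.849 4.132
10 3 1.517 4.328
11 -1 0.238 4.114
12 -1 -0.688 2.707

(exact arithmetic carried between steps; '≈' marks a value shown rounded to 6 d.p. or computed from one; I and e_prev carry over from the previous line; the table rounds u and y to 3 d.p., halves away from zero)
n=0: y=0, sp=-3, e=sp−y=-3; I=-3, D=e−e_prev=-3; u=0·(-3)+1/4·(-3)+0·(-3)=-0.75; next y=3/5·0+1·(-0.75)=-0.75
n=1: y=-0.75, sp=-3, e=sp−y=-2.25; I=-5.25, D=e−e_prev=0.75; u=0·(-2.25)+1/4·(-5.25)+0·0.75=-1.3125; next y=3/5·(-0.75)+1·(-1.3125)=-1.7625
n=2: y=-1.7625, sp=-3, e=sp−y=-1.2375; I=-6.4875, D=e−e_prev=1.0125; u=0·(-1.2375)+1/4·(-6.4875)+0·1.0125=-1.621875; next y=3/5·(-1.7625)+1·(-1.621875)=-2.679375
n=3: y=-2.679375, sp=-3, e=sp−y=-0.320625; I=-6.808125, D=e−e_prev=0.916875; u=0·(-0.320625)+1/4·(-6.808125)+0·0.916875≈-1.702031; next y=3/5·(-2.679375)+1·(-1.702031)≈-3.309656
n=4: y≈-3.309656, sp=3, e=sp−y≈6.309656; I≈-0.498469, D=e−e_prev≈6.630281; u=0·6.309656+1/4·(-0.498469)+0·6.630281≈-0.124617; next y=3/5·(-3.309656)+1·(-0.124617)≈-2.110411
n=5: y≈-2.110411, sp=3, e=sp−y≈5.110411; I≈4.611942, D=e−e_prev≈-1.199245; u=0·5.110411+1/4·4.611942+0·(-1.199245)≈1.152986; next y=3/5·(-2.110411)+1·1.152986≈-0.113261
n=6: y≈-0.113261, sp=3, e=sp−y≈3.113261; I≈7.725203, D=e−e_prev≈-1.997150; u=0·3.113261+1/4·7.725203+0·(-1.997150)≈1.931301; next y=3/5·(-0.113261)+1·1.931301≈1.863344
n=7: y≈1.863344, sp=3, e=sp−y≈1.136656; I≈8.861859, D=e−e_prev≈-1.976605; u=0·1.136656+1/4·8.861859+0·(-1.976605)≈2.215465; next y=3/5·1.863344+1·2.215465≈3.333471
n=8: y≈3.333471, sp=3, e=sp−y≈-0.333471; I≈8.528388, D=e−e_prev≈-1.470127; u=0·(-0.333471)+1/4·8.528388+0·(-1.470127)≈2.132097; next y=3/5·3.333471+1·2.132097≈4.132180
n=9: y≈4.132180, sp=3, e=sp−y≈-1.132180; I≈7.396208, D=e−e_prev≈-0.798708; u=0·(-1.132180)+1/4·7.396208+0·(-0.798708)≈1.849052; next y=3/5·4.132180+1·1.849052≈4.328360
n=10: y≈4.328360, sp=3, e=sp−y≈-1.328360; I≈6.067848, D=e−e_prev≈-0.196180; u=0·(-1.328360)+1/4·6.067848+0·(-0.196180)≈1.516962; next y=3/5·4.328360+1·1.516962≈4.113978
n=11: y≈4.113978, sp=-1, e=sp−y≈-5.113978; I≈0.953870, D=e−e_prev≈-3.785618; u=0·(-5.113978)+1/4·0.953870+0·(-3.785618)≈0.238468; next y=3/5·4.113978+1·0.238468≈2.706854
n=12: y≈2.706854, sp=-1, e=sp−y≈-3.706854; I≈-2.752984, D=e−e_prev≈1.407124; u=0·(-3.706854)+1/4·(-2.752984)+0·1.407124≈-0.688246; next y=3/5·2.706854+1·(-0.688246)≈0.935867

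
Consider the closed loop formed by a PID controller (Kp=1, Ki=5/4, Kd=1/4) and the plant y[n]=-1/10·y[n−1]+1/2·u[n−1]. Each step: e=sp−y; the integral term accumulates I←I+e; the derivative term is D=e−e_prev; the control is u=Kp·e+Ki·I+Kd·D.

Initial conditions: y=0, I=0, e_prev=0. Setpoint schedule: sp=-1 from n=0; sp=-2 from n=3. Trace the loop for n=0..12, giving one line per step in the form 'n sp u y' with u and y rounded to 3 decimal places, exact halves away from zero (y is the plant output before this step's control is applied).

0 -1 -2.500 0.000
1 -1 -0.375 -1.250
2 -1 -3.344 -0.063
3 -2 -2.711 -1.666
4 -2 -4.471 -1.189
5 -2 -3.046 -2.117
6 -2 -5.146 -1.311
7 -2 -2.979 -2.442
8 -2 -5.700 -1.246
9 -2 -2.644 -2.726
10 -2 -6.297 -1.050
11 -2 -2.081 -3.044
12 -2 -7.044 -0.736

(exact arithmetic carried between steps; '≈' marks a value shown rounded to 6 d.p. or computed from one; I and e_prev carry over from the previous line; the table rounds u and y to 3 d.p., halves away from zero)
n=0: y=0, sp=-1, e=sp−y=-1; I=-1, D=e−e_prev=-1; u=1·(-1)+5/4·(-1)+1/4·(-1)=-2.5; next y=-1/10·0+1/2·(-2.5)=-1.25
n=1: y=-1.25, sp=-1, e=sp−y=0.25; I=-0.75, D=e−e_prev=1.25; u=1·0.25+5/4·(-0.75)+1/4·1.25=-0.375; next y=-1/10·(-1.25)+1/2·(-0.375)=-0.0625
n=2: y=-0.0625, sp=-1, e=sp−y=-0.9375; I=-1.6875, D=e−e_prev=-1.1875; u=1·(-0.9375)+5/4·(-1.6875)+1/4·(-1.1875)=-3.34375; next y=-1/10·(-0.0625)+1/2·(-3.34375)=-1.665625
n=3: y=-1.665625, sp=-2, e=sp−y=-0.334375; I=-2.021875, D=e−e_prev=0.603125; u=1·(-0.334375)+5/4·(-2.021875)+1/4·0.603125≈-2.710938; next y=-1/10·(-1.665625)+1/2·(-2.710938)≈-1.188906
n=4: y≈-1.188906, sp=-2, e=sp−y≈-0.811094; I≈-2.832969, D=e−e_prev≈-0.476719; u=1·(-0.811094)+5/4·(-2.832969)+1/4·(-0.476719)≈-4.471484; next y=-1/10·(-1.188906)+1/2·(-4.471484)≈-2.116852
n=5: y≈-2.116852, sp=-2, e=sp−y≈0.116852; I≈-2.716117, D=e−e_prev≈0.927945; u=1·0.116852+5/4·(-2.716117)+1/4·0.927945≈-3.046309; next y=-1/10·(-2.116852)+1/2·(-3.046309)≈-1.311469
n=6: y≈-1.311469, sp=-2, e=sp−y≈-0.688531; I≈-3.404648, D=e−e_prev≈-0.805382; u=1·(-0.688531)+5/4·(-3.404648)+1/4·(-0.805382)≈-5.145687; next y=-1/10·(-1.311469)+1/2·(-5.145687)≈-2.441696
n=7: y≈-2.441696, sp=-2, e=sp−y≈0.441696; I≈-2.962952, D=e−e_prev≈1.130227; u=1·0.441696+5/4·(-2.962952)+1/4·1.130227≈-2.979436; next y=-1/10·(-2.441696)+1/2·(-2.979436)≈-1.245549
n=8: y≈-1.245549, sp=-2, e=sp−y≈-0.754451; I≈-3.717403, D=e−e_prev≈-1.196148; u=1·(-0.754451)+5/4·(-3.717403)+1/4·(-1.196148)≈-5.700242; next y=-1/10·(-1.245549)+1/2·(-5.700242)≈-2.725566
n=9: y≈-2.725566, sp=-2, e=sp−y≈0.725566; I≈-2.991837, D=e−e_prev≈1.480018; u=1·0.725566+5/4·(-2.991837)+1/4·1.480018≈-2.644225; next y=-1/10·(-2.725566)+1/2·(-2.644225)≈-1.049556
n=10: y≈-1.049556, sp=-2, e=sp−y≈-0.950444; I≈-3.942281, D=e−e_prev≈-1.676010; u=1·(-0.950444)+5/4·(-3.942281)+1/4·(-1.676010)≈-6.297297; next y=-1/10·(-1.049556)+1/2·(-6.297297)≈-3.043693
n=11: y≈-3.043693, sp=-2, e=sp−y≈1.043693; I≈-2.898588, D=e−e_prev≈1.994137; u=1·1.043693+5/4·(-2.898588)+1/4·1.994137≈-2.081007; next y=-1/10·(-3.043693)+1/2·(-2.081007)≈-0.736134
n=12: y≈-0.736134, sp=-2, e=sp−y≈-1.263866; I≈-4.162453, D=e−e_prev≈-2.307559; u=1·(-1.263866)+5/4·(-4.162453)+1/4·(-2.307559)≈-7.043822; next y=-1/10·(-0.736134)+1/2·(-7.043822)≈-3.448298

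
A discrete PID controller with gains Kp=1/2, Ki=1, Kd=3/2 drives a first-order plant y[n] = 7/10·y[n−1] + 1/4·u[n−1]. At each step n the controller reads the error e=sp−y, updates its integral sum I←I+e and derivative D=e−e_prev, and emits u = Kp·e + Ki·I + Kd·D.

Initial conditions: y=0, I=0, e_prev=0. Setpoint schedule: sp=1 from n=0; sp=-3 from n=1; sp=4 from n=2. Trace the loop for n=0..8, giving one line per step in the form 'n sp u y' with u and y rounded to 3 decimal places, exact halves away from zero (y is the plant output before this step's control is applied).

(exact arithmetic carried between steps; '≈' marks a value shown rounded to 6 d.p. or computed from one; I and e_prev carry over from the previous line; the table rounds u and y to 3 d.p., halves away from zero)
n=0: y=0, sp=1, e=sp−y=1; I=1, D=e−e_prev=1; u=1/2·1+1·1+3/2·1=3; next y=7/10·0+1/4·3=0.75
n=1: y=0.75, sp=-3, e=sp−y=-3.75; I=-2.75, D=e−e_prev=-4.75; u=1/2·(-3.75)+1·(-2.75)+3/2·(-4.75)=-11.75; next y=7/10·0.75+1/4·(-11.75)=-2.4125
n=2: y=-2.4125, sp=4, e=sp−y=6.4125; I=3.6625, D=e−e_prev=10.1625; u=1/2·6.4125+1·3.6625+3/2·10.1625=22.1125; next y=7/10·(-2.4125)+1/4·22.1125=3.839375
n=3: y=3.839375, sp=4, e=sp−y=0.160625; I=3.823125, D=e−e_prev=-6.251875; u=1/2·0.160625+1·3.823125+3/2·(-6.251875)=-5.474375; next y=7/10·3.839375+1/4·(-5.474375)≈1.318969
n=4: y≈1.318969, sp=4, e=sp−y≈2.681031; I≈6.504156, D=e−e_prev≈2.520406; u=1/2·2.681031+1·6.504156+3/2·2.520406≈11.625281; next y=7/10·1.318969+1/4·11.625281≈3.829598
n=5: y≈3.829598, sp=4, e=sp−y≈0.170402; I≈6.674558, D=e−e_prev≈-2.510630; u=1/2·0.170402+1·6.674558+3/2·(-2.510630)≈2.993814; next y=7/10·3.829598+1/4·2.993814≈3.429172
n=6: y≈3.429172, sp=4, e=sp−y≈0.570828; I≈7.245385, D=e−e_prev≈0.400426; u=1/2·0.570828+1·7.245385+3/2·0.400426≈8.131438; next y=7/10·3.429172+1/4·8.131438≈4.433280
n=7: y≈4.433280, sp=4, e=sp−y≈-0.433280; I≈6.812105, D=e−e_prev≈-1.004108; u=1/2·(-0.433280)+1·6.812105+3/2·(-1.004108)≈5.089303; next y=7/10·4.433280+1/4·5.089303≈4.375622
n=8: y≈4.375622, sp=4, e=sp−y≈-0.375622; I≈6.436483, D=e−e_prev≈0.057658; u=1/2·(-0.375622)+1·6.436483+3/2·0.057658≈6.335160; next y=7/10·4.375622+1/4·6.335160≈4.646725

0 1 3.000 0.000
1 -3 -11.750 0.750
2 4 22.113 -2.413
3 4 -5.474 3.839
4 4 11.625 1.319
5 4 2.994 3.830
6 4 8.131 3.429
7 4 5.089 4.433
8 4 6.335 4.376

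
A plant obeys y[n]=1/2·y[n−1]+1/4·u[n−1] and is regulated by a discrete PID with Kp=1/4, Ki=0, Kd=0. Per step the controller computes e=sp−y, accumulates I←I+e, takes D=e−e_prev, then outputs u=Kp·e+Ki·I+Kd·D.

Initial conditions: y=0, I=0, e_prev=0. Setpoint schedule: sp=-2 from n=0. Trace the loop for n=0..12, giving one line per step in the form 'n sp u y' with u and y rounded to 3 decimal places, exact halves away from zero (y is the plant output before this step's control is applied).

(exact arithmetic carried between steps; '≈' marks a value shown rounded to 6 d.p. or computed from one; I and e_prev carry over from the previous line; the table rounds u and y to 3 d.p., halves away from zero)
n=0: y=0, sp=-2, e=sp−y=-2; I=-2, D=e−e_prev=-2; u=1/4·(-2)+0·(-2)+0·(-2)=-0.5; next y=1/2·0+1/4·(-0.5)=-0.125
n=1: y=-0.125, sp=-2, e=sp−y=-1.875; I=-3.875, D=e−e_prev=0.125; u=1/4·(-1.875)+0·(-3.875)+0·0.125=-0.46875; next y=1/2·(-0.125)+1/4·(-0.46875)≈-0.179688
n=2: y≈-0.179688, sp=-2, e=sp−y≈-1.820313; I≈-5.695313, D=e−e_prev≈0.054688; u=1/4·(-1.820313)+0·(-5.695313)+0·0.054688≈-0.455078; next y=1/2·(-0.179688)+1/4·(-0.455078)≈-0.203613
n=3: y≈-0.203613, sp=-2, e=sp−y≈-1.796387; I≈-7.491699, D=e−e_prev≈0.023926; u=1/4·(-1.796387)+0·(-7.491699)+0·0.023926≈-0.449097; next y=1/2·(-0.203613)+1/4·(-0.449097)≈-0.214081
n=4: y≈-0.214081, sp=-2, e=sp−y≈-1.785919; I≈-9.277618, D=e−e_prev≈0.010468; u=1/4·(-1.785919)+0·(-9.277618)+0·0.010468≈-0.446480; next y=1/2·(-0.214081)+1/4·(-0.446480)≈-0.218660
n=5: y≈-0.218660, sp=-2, e=sp−y≈-1.781340; I≈-11.058958, D=e−e_prev≈0.004580; u=1/4·(-1.781340)+0·(-11.058958)+0·0.004580≈-0.445335; next y=1/2·(-0.218660)+1/4·(-0.445335)≈-0.220664
n=6: y≈-0.220664, sp=-2, e=sp−y≈-1.779336; I≈-12.838294, D=e−e_prev≈0.002004; u=1/4·(-1.779336)+0·(-12.838294)+0·0.002004≈-0.444834; next y=1/2·(-0.220664)+1/4·(-0.444834)≈-0.221540
n=7: y≈-0.221540, sp=-2, e=sp−y≈-1.778460; I≈-14.616754, D=e−e_prev≈0.000877; u=1/4·(-1.778460)+0·(-14.616754)+0·0.000877≈-0.444615; next y=1/2·(-0.221540)+1/4·(-0.444615)≈-0.221924
n=8: y≈-0.221924, sp=-2, e=sp−y≈-1.778076; I≈-16.394830, D=e−e_prev≈0.000383; u=1/4·(-1.778076)+0·(-16.394830)+0·0.000383≈-0.444519; next y=1/2·(-0.221924)+1/4·(-0.444519)≈-0.222092
n=9: y≈-0.222092, sp=-2, e=sp−y≈-1.777908; I≈-18.172738, D=e−e_prev≈0.000168; u=1/4·(-1.777908)+0·(-18.172738)+0·0.000168≈-0.444477; next y=1/2·(-0.222092)+1/4·(-0.444477)≈-0.222165
n=10: y≈-0.222165, sp=-2, e=sp−y≈-1.777835; I≈-19.950573, D=e−e_prev≈0.000073; u=1/4·(-1.777835)+0·(-19.950573)+0·0.000073≈-0.444459; next y=1/2·(-0.222165)+1/4·(-0.444459)≈-0.222197
n=11: y≈-0.222197, sp=-2, e=sp−y≈-1.777803; I≈-21.728376, D=e−e_prev≈0.000032; u=1/4·(-1.777803)+0·(-21.728376)+0·0.000032≈-0.444451; next y=1/2·(-0.222197)+1/4·(-0.444451)≈-0.222211
n=12: y≈-0.222211, sp=-2, e=sp−y≈-1.777789; I≈-23.506164, D=e−e_prev≈0.000014; u=1/4·(-1.777789)+0·(-23.506164)+0·0.000014≈-0.444447; next y=1/2·(-0.222211)+1/4·(-0.444447)≈-0.222217

0 -2 -0.500 0.000
1 -2 -0.469 -0.125
2 -2 -0.455 -0.180
3 -2 -0.449 -0.204
4 -2 -0.446 -0.214
5 -2 -0.445 -0.219
6 -2 -0.445 -0.221
7 -2 -0.445 -0.222
8 -2 -0.445 -0.222
9 -2 -0.444 -0.222
10 -2 -0.444 -0.222
11 -2 -0.444 -0.222
12 -2 -0.444 -0.222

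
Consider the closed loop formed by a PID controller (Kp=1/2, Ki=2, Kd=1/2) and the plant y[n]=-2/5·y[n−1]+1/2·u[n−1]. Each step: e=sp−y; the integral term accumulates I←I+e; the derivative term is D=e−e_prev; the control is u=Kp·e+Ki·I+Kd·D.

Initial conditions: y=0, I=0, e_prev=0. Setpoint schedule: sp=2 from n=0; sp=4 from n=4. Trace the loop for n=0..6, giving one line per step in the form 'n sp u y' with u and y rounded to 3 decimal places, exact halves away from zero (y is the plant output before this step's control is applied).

0 2 6.000 0.000
1 2 0.000 3.000
2 2 12.100 -1.200
3 2 -6.790 6.530
4 4 31.626 -6.007
5 4 -28.297 18.216
6 4 74.335 -21.435

(exact arithmetic carried between steps; '≈' marks a value shown rounded to 6 d.p. or computed from one; I and e_prev carry over from the previous line; the table rounds u and y to 3 d.p., halves away from zero)
n=0: y=0, sp=2, e=sp−y=2; I=2, D=e−e_prev=2; u=1/2·2+2·2+1/2·2=6; next y=-2/5·0+1/2·6=3
n=1: y=3, sp=2, e=sp−y=-1; I=1, D=e−e_prev=-3; u=1/2·(-1)+2·1+1/2·(-3)=0; next y=-2/5·3+1/2·0=-1.2
n=2: y=-1.2, sp=2, e=sp−y=3.2; I=4.2, D=e−e_prev=4.2; u=1/2·3.2+2·4.2+1/2·4.2=12.1; next y=-2/5·(-1.2)+1/2·12.1=6.53
n=3: y=6.53, sp=2, e=sp−y=-4.53; I=-0.33, D=e−e_prev=-7.73; u=1/2·(-4.53)+2·(-0.33)+1/2·(-7.73)=-6.79; next y=-2/5·6.53+1/2·(-6.79)=-6.007
n=4: y=-6.007, sp=4, e=sp−y=10.007; I=9.677, D=e−e_prev=14.537; u=1/2·10.007+2·9.677+1/2·14.537=31.626; next y=-2/5·(-6.007)+1/2·31.626=18.2158
n=5: y=18.2158, sp=4, e=sp−y=-14.2158; I=-4.5388, D=e−e_prev=-24.2228; u=1/2·(-14.2158)+2·(-4.5388)+1/2·(-24.2228)=-28.2969; next y=-2/5·18.2158+1/2·(-28.2969)=-21.43477
n=6: y=-21.43477, sp=4, e=sp−y=25.43477; I=20.89597, D=e−e_prev=39.65057; u=1/2·25.43477+2·20.89597+1/2·39.65057=74.33461; next y=-2/5·(-21.43477)+1/2·74.33461=45.741213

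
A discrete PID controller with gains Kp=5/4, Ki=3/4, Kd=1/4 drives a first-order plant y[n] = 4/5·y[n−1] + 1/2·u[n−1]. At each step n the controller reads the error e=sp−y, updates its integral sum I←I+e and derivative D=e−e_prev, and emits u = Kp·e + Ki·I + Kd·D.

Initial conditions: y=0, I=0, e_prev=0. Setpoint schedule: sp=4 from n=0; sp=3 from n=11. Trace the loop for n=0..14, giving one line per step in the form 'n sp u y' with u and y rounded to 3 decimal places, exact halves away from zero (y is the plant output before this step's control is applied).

0 4 9.000 0.000
1 4 0.875 4.500
2 4 2.666 4.038
3 4 1.340 4.563
4 4 1.595 4.320
5 4 1.444 4.254
6 4 1.527 4.125
7 4 1.539 4.063
8 4 1.573 4.020
9 4 1.587 4.003
10 4 1.596 3.996
11 3 -0.650 3.995
12 3 1.383 2.871
13 3 0.935 2.988
14 3 1.266 2.858

(exact arithmetic carried between steps; '≈' marks a value shown rounded to 6 d.p. or computed from one; I and e_prev carry over from the previous line; the table rounds u and y to 3 d.p., halves away from zero)
n=0: y=0, sp=4, e=sp−y=4; I=4, D=e−e_prev=4; u=5/4·4+3/4·4+1/4·4=9; next y=4/5·0+1/2·9=4.5
n=1: y=4.5, sp=4, e=sp−y=-0.5; I=3.5, D=e−e_prev=-4.5; u=5/4·(-0.5)+3/4·3.5+1/4·(-4.5)=0.875; next y=4/5·4.5+1/2·0.875=4.0375
n=2: y=4.0375, sp=4, e=sp−y=-0.0375; I=3.4625, D=e−e_prev=0.4625; u=5/4·(-0.0375)+3/4·3.4625+1/4·0.4625=2.665625; next y=4/5·4.0375+1/2·2.665625≈4.562813
n=3: y≈4.562813, sp=4, e=sp−y≈-0.562813; I≈2.899688, D=e−e_prev≈-0.525313; u=5/4·(-0.562813)+3/4·2.899688+1/4·(-0.525313)≈1.339922; next y=4/5·4.562813+1/2·1.339922≈4.320211
n=4: y≈4.320211, sp=4, e=sp−y≈-0.320211; I≈2.579477, D=e−e_prev≈0.242602; u=5/4·(-0.320211)+3/4·2.579477+1/4·0.242602≈1.594994; next y=4/5·4.320211+1/2·1.594994≈4.253666
n=5: y≈4.253666, sp=4, e=sp−y≈-0.253666; I≈2.325811, D=e−e_prev≈0.066545; u=5/4·(-0.253666)+3/4·2.325811+1/4·0.066545≈1.443912; next y=4/5·4.253666+1/2·1.443912≈4.124889
n=6: y≈4.124889, sp=4, e=sp−y≈-0.124889; I≈2.200922, D=e−e_prev≈0.128777; u=5/4·(-0.124889)+3/4·2.200922+1/4·0.128777≈1.526775; next y=4/5·4.124889+1/2·1.526775≈4.063298
n=7: y≈4.063298, sp=4, e=sp−y≈-0.063298; I≈2.137624, D=e−e_prev≈0.061590; u=5/4·(-0.063298)+3/4·2.137624+1/4·0.061590≈1.539492; next y=4/5·4.063298+1/2·1.539492≈4.020385
n=8: y≈4.020385, sp=4, e=sp−y≈-0.020385; I≈2.117239, D=e−e_prev≈0.042914; u=5/4·(-0.020385)+3/4·2.117239+1/4·0.042914≈1.573176; next y=4/5·4.020385+1/2·1.573176≈4.002896
n=9: y≈4.002896, sp=4, e=sp−y≈-0.002896; I≈2.114343, D=e−e_prev≈0.017489; u=5/4·(-0.002896)+3/4·2.114343+1/4·0.017489≈1.586509; next y=4/5·4.002896+1/2·1.586509≈3.995571
n=10: y≈3.995571, sp=4, e=sp−y≈0.004429; I≈2.118771, D=e−e_prev≈0.007325; u=5/4·0.004429+3/4·2.118771+1/4·0.007325≈1.596445; next y=4/5·3.995571+1/2·1.596445≈3.994680
n=11: y≈3.994680, sp=3, e=sp−y≈-0.994680; I≈1.124091, D=e−e_prev≈-0.999108; u=5/4·(-0.994680)+3/4·1.124091+1/4·(-0.999108)≈-0.650058; next y=4/5·3.994680+1/2·(-0.650058)≈2.870715
n=12: y≈2.870715, sp=3, e=sp−y≈0.129285; I≈1.253377, D=e−e_prev≈1.123965; u=5/4·0.129285+3/4·1.253377+1/4·1.123965≈1.382630; next y=4/5·2.870715+1/2·1.382630≈2.987887
n=13: y≈2.987887, sp=3, e=sp−y≈0.012113; I≈1.265490, D=e−e_prev≈-0.117172; u=5/4·0.012113+3/4·1.265490+1/4·(-0.117172)≈0.934966; next y=4/5·2.987887+1/2·0.934966≈2.857792
n=14: y≈2.857792, sp=3, e=sp−y≈0.142208; I≈1.407697, D=e−e_prev≈0.130095; u=5/4·0.142208+3/4·1.407697+1/4·0.130095≈1.266056; next y=4/5·2.857792+1/2·1.266056≈2.919262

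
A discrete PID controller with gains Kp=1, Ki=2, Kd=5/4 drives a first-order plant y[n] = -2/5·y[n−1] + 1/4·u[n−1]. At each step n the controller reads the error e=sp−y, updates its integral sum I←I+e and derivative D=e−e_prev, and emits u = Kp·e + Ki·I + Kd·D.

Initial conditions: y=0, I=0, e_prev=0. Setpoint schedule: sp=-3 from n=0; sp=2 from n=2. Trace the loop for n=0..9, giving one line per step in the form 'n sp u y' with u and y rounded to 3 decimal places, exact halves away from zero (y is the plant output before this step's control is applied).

0 -3 -12.750 0.000
1 -3 -1.453 -3.188
2 2 -1.234 0.912
3 2 6.552 -0.673
4 2 -1.050 1.907
5 2 14.826 -1.025
6 2 -4.643 4.117
7 2 26.978 -2.807
8 2 -17.431 7.868
9 2 49.510 -7.505

(exact arithmetic carried between steps; '≈' marks a value shown rounded to 6 d.p. or computed from one; I and e_prev carry over from the previous line; the table rounds u and y to 3 d.p., halves away from zero)
n=0: y=0, sp=-3, e=sp−y=-3; I=-3, D=e−e_prev=-3; u=1·(-3)+2·(-3)+5/4·(-3)=-12.75; next y=-2/5·0+1/4·(-12.75)=-3.1875
n=1: y=-3.1875, sp=-3, e=sp−y=0.1875; I=-2.8125, D=e−e_prev=3.1875; u=1·0.1875+2·(-2.8125)+5/4·3.1875=-1.453125; next y=-2/5·(-3.1875)+1/4·(-1.453125)≈0.911719
n=2: y≈0.911719, sp=2, e=sp−y≈1.088281; I≈-1.724219, D=e−e_prev≈0.900781; u=1·1.088281+2·(-1.724219)+5/4·0.900781≈-1.234180; next y=-2/5·0.911719+1/4·(-1.234180)≈-0.673232
n=3: y≈-0.673232, sp=2, e=sp−y≈2.673232; I≈0.949014, D=e−e_prev≈1.584951; u=1·2.673232+2·0.949014+5/4·1.584951≈6.552449; next y=-2/5·(-0.673232)+1/4·6.552449≈1.907405
n=4: y≈1.907405, sp=2, e=sp−y≈0.092595; I≈1.041609, D=e−e_prev≈-2.580638; u=1·0.092595+2·1.041609+5/4·(-2.580638)≈-1.049985; next y=-2/5·1.907405+1/4·(-1.049985)≈-1.025458
n=5: y≈-1.025458, sp=2, e=sp−y≈3.025458; I≈4.067067, D=e−e_prev≈2.932863; u=1·3.025458+2·4.067067+5/4·2.932863≈14.825671; next y=-2/5·(-1.025458)+1/4·14.825671≈4.116601
n=6: y≈4.116601, sp=2, e=sp−y≈-2.116601; I≈1.950466, D=e−e_prev≈-5.142060; u=1·(-2.116601)+2·1.950466+5/4·(-5.142060)≈-4.643244; next y=-2/5·4.116601+1/4·(-4.643244)≈-2.807452
n=7: y≈-2.807452, sp=2, e=sp−y≈4.807452; I≈6.757917, D=e−e_prev≈6.924053; u=1·4.807452+2·6.757917+5/4·6.924053≈26.978352; next y=-2/5·(-2.807452)+1/4·26.978352≈7.867569
n=8: y≈7.867569, sp=2, e=sp−y≈-5.867569; I≈0.890349, D=e−e_prev≈-10.675020; u=1·(-5.867569)+2·0.890349+5/4·(-10.675020)≈-17.430646; next y=-2/5·7.867569+1/4·(-17.430646)≈-7.504689
n=9: y≈-7.504689, sp=2, e=sp−y≈9.504689; I≈10.395038, D=e−e_prev≈15.372258; u=1·9.504689+2·10.395038+5/4·15.372258≈49.510086; next y=-2/5·(-7.504689)+1/4·49.510086≈15.379397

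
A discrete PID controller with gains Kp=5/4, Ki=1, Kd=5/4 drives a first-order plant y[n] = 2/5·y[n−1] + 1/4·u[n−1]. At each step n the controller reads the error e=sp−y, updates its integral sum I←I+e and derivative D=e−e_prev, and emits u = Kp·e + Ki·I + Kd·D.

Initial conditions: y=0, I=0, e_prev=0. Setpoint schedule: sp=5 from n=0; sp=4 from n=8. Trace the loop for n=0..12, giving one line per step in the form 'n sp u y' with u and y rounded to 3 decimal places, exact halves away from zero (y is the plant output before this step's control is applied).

(exact arithmetic carried between steps; '≈' marks a value shown rounded to 6 d.p. or computed from one; I and e_prev carry over from the previous line; the table rounds u and y to 3 d.p., halves away from zero)
n=0: y=0, sp=5, e=sp−y=5; I=5, D=e−e_prev=5; u=5/4·5+1·5+5/4·5=17.5; next y=2/5·0+1/4·17.5=4.375
n=1: y=4.375, sp=5, e=sp−y=0.625; I=5.625, D=e−e_prev=-4.375; u=5/4·0.625+1·5.625+5/4·(-4.375)=0.9375; next y=2/5·4.375+1/4·0.9375=1.984375
n=2: y=1.984375, sp=5, e=sp−y=3.015625; I=8.640625, D=e−e_prev=2.390625; u=5/4·3.015625+1·8.640625+5/4·2.390625≈15.398438; next y=2/5·1.984375+1/4·15.398438≈4.643359
n=3: y≈4.643359, sp=5, e=sp−y≈0.356641; I≈8.997266, D=e−e_prev≈-2.658984; u=5/4·0.356641+1·8.997266+5/4·(-2.658984)≈6.119336; next y=2/5·4.643359+1/4·6.119336≈3.387178
n=4: y≈3.387178, sp=5, e=sp−y≈1.612822; I≈10.610088, D=e−e_prev≈1.256182; u=5/4·1.612822+1·10.610088+5/4·1.256182≈14.196343; next y=2/5·3.387178+1/4·14.196343≈4.903957
n=5: y≈4.903957, sp=5, e=sp−y≈0.096043; I≈10.706131, D=e−e_prev≈-1.516779; u=5/4·0.096043+1·10.706131+5/4·(-1.516779)≈8.930211; next y=2/5·4.903957+1/4·8.930211≈4.194136
n=6: y≈4.194136, sp=5, e=sp−y≈0.805864; I≈11.511996, D=e−e_prev≈0.709821; u=5/4·0.805864+1·11.511996+5/4·0.709821≈13.406603; next y=2/5·4.194136+1/4·13.406603≈5.029305
n=7: y≈5.029305, sp=5, e=sp−y≈-0.029305; I≈11.482691, D=e−e_prev≈-0.835169; u=5/4·(-0.029305)+1·11.482691+5/4·(-0.835169)≈10.402098; next y=2/5·5.029305+1/4·10.402098≈4.612246
n=8: y≈4.612246, sp=4, e=sp−y≈-0.612246; I≈10.870444, D=e−e_prev≈-0.582942; u=5/4·(-0.612246)+1·10.870444+5/4·(-0.582942)≈9.376459; next y=2/5·4.612246+1/4·9.376459≈4.189013
n=9: y≈4.189013, sp=4, e=sp−y≈-0.189013; I≈10.681431, D=e−e_prev≈0.423233; u=5/4·(-0.189013)+1·10.681431+5/4·0.423233≈10.974205; next y=2/5·4.189013+1/4·10.974205≈4.419157
n=10: y≈4.419157, sp=4, e=sp−y≈-0.419157; I≈10.262274, D=e−e_prev≈-0.230143; u=5/4·(-0.419157)+1·10.262274+5/4·(-0.230143)≈9.450649; next y=2/5·4.419157+1/4·9.450649≈4.130325
n=11: y≈4.130325, sp=4, e=sp−y≈-0.130325; I≈10.131949, D=e−e_prev≈0.288832; u=5/4·(-0.130325)+1·10.131949+5/4·0.288832≈10.330083; next y=2/5·4.130325+1/4·10.330083≈4.234651
n=12: y≈4.234651, sp=4, e=sp−y≈-0.234651; I≈9.897299, D=e−e_prev≈-0.104326; u=5/4·(-0.234651)+1·9.897299+5/4·(-0.104326)≈9.473578; next y=2/5·4.234651+1/4·9.473578≈4.062255

0 5 17.500 0.000
1 5 0.938 4.375
2 5 15.398 1.984
3 5 6.119 4.643
4 5 14.196 3.387
5 5 8.930 4.904
6 5 13.407 4.194
7 5 10.402 5.029
8 4 9.376 4.612
9 4 10.974 4.189
10 4 9.451 4.419
11 4 10.330 4.130
12 4 9.474 4.235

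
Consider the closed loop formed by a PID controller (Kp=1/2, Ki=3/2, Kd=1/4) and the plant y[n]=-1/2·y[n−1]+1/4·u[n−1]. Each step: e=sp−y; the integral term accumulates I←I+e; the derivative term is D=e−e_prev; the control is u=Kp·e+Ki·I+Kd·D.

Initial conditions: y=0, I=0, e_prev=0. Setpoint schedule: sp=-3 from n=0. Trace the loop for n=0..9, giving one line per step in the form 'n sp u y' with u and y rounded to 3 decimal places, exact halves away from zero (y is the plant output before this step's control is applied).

(exact arithmetic carried between steps; '≈' marks a value shown rounded to 6 d.p. or computed from one; I and e_prev carry over from the previous line; the table rounds u and y to 3 d.p., halves away from zero)
n=0: y=0, sp=-3, e=sp−y=-3; I=-3, D=e−e_prev=-3; u=1/2·(-3)+3/2·(-3)+1/4·(-3)=-6.75; next y=-1/2·0+1/4·(-6.75)=-1.6875
n=1: y=-1.6875, sp=-3, e=sp−y=-1.3125; I=-4.3125, D=e−e_prev=1.6875; u=1/2·(-1.3125)+3/2·(-4.3125)+1/4·1.6875=-6.703125; next y=-1/2·(-1.6875)+1/4·(-6.703125)≈-0.832031
n=2: y≈-0.832031, sp=-3, e=sp−y≈-2.167969; I≈-6.480469, D=e−e_prev≈-0.855469; u=1/2·(-2.167969)+3/2·(-6.480469)+1/4·(-0.855469)≈-11.018555; next y=-1/2·(-0.832031)+1/4·(-11.018555)≈-2.338623
n=3: y≈-2.338623, sp=-3, e=sp−y≈-0.661377; I≈-7.141846, D=e−e_prev≈1.506592; u=1/2·(-0.661377)+3/2·(-7.141846)+1/4·1.506592≈-10.666809; next y=-1/2·(-2.338623)+1/4·(-10.666809)≈-1.497391
n=4: y≈-1.497391, sp=-3, e=sp−y≈-1.502609; I≈-8.644455, D=e−e_prev≈-0.841232; u=1/2·(-1.502609)+3/2·(-8.644455)+1/4·(-0.841232)≈-13.928295; next y=-1/2·(-1.497391)+1/4·(-13.928295)≈-2.733378
n=5: y≈-2.733378, sp=-3, e=sp−y≈-0.266622; I≈-8.911077, D=e−e_prev≈1.235988; u=1/2·(-0.266622)+3/2·(-8.911077)+1/4·1.235988≈-13.190929; next y=-1/2·(-2.733378)+1/4·(-13.190929)≈-1.931043
n=6: y≈-1.931043, sp=-3, e=sp−y≈-1.068957; I≈-9.980034, D=e−e_prev≈-0.802335; u=1/2·(-1.068957)+3/2·(-9.980034)+1/4·(-0.802335)≈-15.705113; next y=-1/2·(-1.931043)+1/4·(-15.705113)≈-2.960757
n=7: y≈-2.960757, sp=-3, e=sp−y≈-0.039243; I≈-10.019277, D=e−e_prev≈1.029714; u=1/2·(-0.039243)+3/2·(-10.019277)+1/4·1.029714≈-14.791109; next y=-1/2·(-2.960757)+1/4·(-14.791109)≈-2.217399
n=8: y≈-2.217399, sp=-3, e=sp−y≈-0.782601; I≈-10.801878, D=e−e_prev≈-0.743358; u=1/2·(-0.782601)+3/2·(-10.801878)+1/4·(-0.743358)≈-16.779957; next y=-1/2·(-2.217399)+1/4·(-16.779957)≈-3.086290
n=9: y≈-3.086290, sp=-3, e=sp−y≈0.086290; I≈-10.715588, D=e−e_prev≈0.868891; u=1/2·0.086290+3/2·(-10.715588)+1/4·0.868891≈-15.813015; next y=-1/2·(-3.086290)+1/4·(-15.813015)≈-2.410109

0 -3 -6.750 0.000
1 -3 -6.703 -1.688
2 -3 -11.019 -0.832
3 -3 -10.667 -2.339
4 -3 -13.928 -1.497
5 -3 -13.191 -2.733
6 -3 -15.705 -1.931
7 -3 -14.791 -2.961
8 -3 -16.780 -2.217
9 -3 -15.813 -3.086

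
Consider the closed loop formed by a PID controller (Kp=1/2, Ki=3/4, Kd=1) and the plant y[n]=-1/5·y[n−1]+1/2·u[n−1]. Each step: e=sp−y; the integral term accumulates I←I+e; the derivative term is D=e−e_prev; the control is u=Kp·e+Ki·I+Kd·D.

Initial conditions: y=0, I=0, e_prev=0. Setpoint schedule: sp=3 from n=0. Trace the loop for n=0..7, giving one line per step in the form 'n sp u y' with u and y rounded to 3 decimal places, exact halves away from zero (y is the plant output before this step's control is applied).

(exact arithmetic carried between steps; '≈' marks a value shown rounded to 6 d.p. or computed from one; I and e_prev carry over from the previous line; the table rounds u and y to 3 d.p., halves away from zero)
n=0: y=0, sp=3, e=sp−y=3; I=3, D=e−e_prev=3; u=1/2·3+3/4·3+1·3=6.75; next y=-1/5·0+1/2·6.75=3.375
n=1: y=3.375, sp=3, e=sp−y=-0.375; I=2.625, D=e−e_prev=-3.375; u=1/2·(-0.375)+3/4·2.625+1·(-3.375)=-1.59375; next y=-1/5·3.375+1/2·(-1.59375)=-1.471875
n=2: y=-1.471875, sp=3, e=sp−y=4.471875; I=7.096875, D=e−e_prev=4.846875; u=1/2·4.471875+3/4·7.096875+1·4.846875≈12.405469; next y=-1/5·(-1.471875)+1/2·12.405469≈6.497109
n=3: y≈6.497109, sp=3, e=sp−y≈-3.497109; I≈3.599766, D=e−e_prev≈-7.968984; u=1/2·(-3.497109)+3/4·3.599766+1·(-7.968984)≈-7.017715; next y=-1/5·6.497109+1/2·(-7.017715)≈-4.808279
n=4: y≈-4.808279, sp=3, e=sp−y≈7.808279; I≈11.408045, D=e−e_prev≈11.305389; u=1/2·7.808279+3/4·11.408045+1·11.305389≈23.765562; next y=-1/5·(-4.808279)+1/2·23.765562≈12.844437
n=5: y≈12.844437, sp=3, e=sp−y≈-9.844437; I≈1.563608, D=e−e_prev≈-17.652716; u=1/2·(-9.844437)+3/4·1.563608+1·(-17.652716)≈-21.402229; next y=-1/5·12.844437+1/2·(-21.402229)≈-13.270002
n=6: y≈-13.270002, sp=3, e=sp−y≈16.270002; I≈17.833610, D=e−e_prev≈26.114439; u=1/2·16.270002+3/4·17.833610+1·26.114439≈47.624647; next y=-1/5·(-13.270002)+1/2·47.624647≈26.466324
n=7: y≈26.466324, sp=3, e=sp−y≈-23.466324; I≈-5.632714, D=e−e_prev≈-39.736325; u=1/2·(-23.466324)+3/4·(-5.632714)+1·(-39.736325)≈-55.694023; next y=-1/5·26.466324+1/2·(-55.694023)≈-33.140276

0 3 6.750 0.000
1 3 -1.594 3.375
2 3 12.405 -1.472
3 3 -7.018 6.497
4 3 23.766 -4.808
5 3 -21.402 12.844
6 3 47.625 -13.270
7 3 -55.694 26.466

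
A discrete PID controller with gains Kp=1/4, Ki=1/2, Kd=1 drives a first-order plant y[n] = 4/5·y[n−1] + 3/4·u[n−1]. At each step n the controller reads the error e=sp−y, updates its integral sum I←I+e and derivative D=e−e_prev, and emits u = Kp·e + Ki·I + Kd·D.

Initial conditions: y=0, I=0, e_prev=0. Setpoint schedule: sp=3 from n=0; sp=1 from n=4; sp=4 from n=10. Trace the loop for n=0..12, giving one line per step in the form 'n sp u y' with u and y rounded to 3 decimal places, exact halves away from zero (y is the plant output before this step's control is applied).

(exact arithmetic carried between steps; '≈' marks a value shown rounded to 6 d.p. or computed from one; I and e_prev carry over from the previous line; the table rounds u and y to 3 d.p., halves away from zero)
n=0: y=0, sp=3, e=sp−y=3; I=3, D=e−e_prev=3; u=1/4·3+1/2·3+1·3=5.25; next y=4/5·0+3/4·5.25=3.9375
n=1: y=3.9375, sp=3, e=sp−y=-0.9375; I=2.0625, D=e−e_prev=-3.9375; u=1/4·(-0.9375)+1/2·2.0625+1·(-3.9375)=-3.140625; next y=4/5·3.9375+3/4·(-3.140625)≈0.794531
n=2: y≈0.794531, sp=3, e=sp−y≈2.205469; I≈4.267969, D=e−e_prev≈3.142969; u=1/4·2.205469+1/2·4.267969+1·3.142969≈5.828320; next y=4/5·0.794531+3/4·5.828320≈5.006865
n=3: y≈5.006865, sp=3, e=sp−y≈-2.006865; I≈2.261104, D=e−e_prev≈-4.212334; u=1/4·(-2.006865)+1/2·2.261104+1·(-4.212334)≈-3.583499; next y=4/5·5.006865+3/4·(-3.583499)≈1.317868
n=4: y≈1.317868, sp=1, e=sp−y≈-0.317868; I≈1.943235, D=e−e_prev≈1.688997; u=1/4·(-0.317868)+1/2·1.943235+1·1.688997≈2.581147; next y=4/5·1.317868+3/4·2.581147≈2.990155
n=5: y≈2.990155, sp=1, e=sp−y≈-1.990155; I≈-0.046920, D=e−e_prev≈-1.672287; u=1/4·(-1.990155)+1/2·(-0.046920)+1·(-1.672287)≈-2.193286; next y=4/5·2.990155+3/4·(-2.193286)≈0.747160
n=6: y≈0.747160, sp=1, e=sp−y≈0.252840; I≈0.205920, D=e−e_prev≈2.242995; u=1/4·0.252840+1/2·0.205920+1·2.242995≈2.409165; next y=4/5·0.747160+3/4·2.409165≈2.404602
n=7: y≈2.404602, sp=1, e=sp−y≈-1.404602; I≈-1.198682, D=e−e_prev≈-1.657442; u=1/4·(-1.404602)+1/2·(-1.198682)+1·(-1.657442)≈-2.607934; next y=4/5·2.404602+3/4·(-2.607934)≈-0.032269
n=8: y≈-0.032269, sp=1, e=sp−y≈1.032269; I≈-0.166413, D=e−e_prev≈2.436871; u=1/4·1.032269+1/2·(-0.166413)+1·2.436871≈2.611731; next y=4/5·(-0.032269)+3/4·2.611731≈1.932983
n=9: y≈1.932983, sp=1, e=sp−y≈-0.932983; I≈-1.099397, D=e−e_prev≈-1.965252; u=1/4·(-0.932983)+1/2·(-1.099397)+1·(-1.965252)≈-2.748196; next y=4/5·1.932983+3/4·(-2.748196)≈-0.514760
n=10: y≈-0.514760, sp=4, e=sp−y≈4.514760; I≈3.415364, D=e−e_prev≈5.447744; u=1/4·4.514760+1/2·3.415364+1·5.447744≈8.284116; next y=4/5·(-0.514760)+3/4·8.284116≈5.801279
n=11: y≈5.801279, sp=4, e=sp−y≈-1.801279; I≈1.614085, D=e−e_prev≈-6.316039; u=1/4·(-1.801279)+1/2·1.614085+1·(-6.316039)≈-5.959316; next y=4/5·5.801279+3/4·(-5.959316)≈0.171536
n=12: y≈0.171536, sp=4, e=sp−y≈3.828464; I≈5.442549, D=e−e_prev≈5.629743; u=1/4·3.828464+1/2·5.442549+1·5.629743≈9.308133; next y=4/5·0.171536+3/4·9.308133≈7.118329

0 3 5.250 0.000
1 3 -3.141 3.938
2 3 5.828 0.795
3 3 -3.583 5.007
4 1 2.581 1.318
5 1 -2.193 2.990
6 1 2.409 0.747
7 1 -2.608 2.405
8 1 2.612 -0.032
9 1 -2.748 1.933
10 4 8.284 -0.515
11 4 -5.959 5.801
12 4 9.308 0.172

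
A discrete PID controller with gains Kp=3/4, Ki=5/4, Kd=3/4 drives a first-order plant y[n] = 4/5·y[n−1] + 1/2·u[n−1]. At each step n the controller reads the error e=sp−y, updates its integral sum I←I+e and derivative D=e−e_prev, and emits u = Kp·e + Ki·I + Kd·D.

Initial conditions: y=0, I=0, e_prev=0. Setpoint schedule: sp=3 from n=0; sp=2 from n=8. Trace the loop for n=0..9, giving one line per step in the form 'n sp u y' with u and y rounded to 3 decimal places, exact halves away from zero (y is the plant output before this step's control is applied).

(exact arithmetic carried between steps; '≈' marks a value shown rounded to 6 d.p. or computed from one; I and e_prev carry over from the previous line; the table rounds u and y to 3 d.p., halves away from zero)
n=0: y=0, sp=3, e=sp−y=3; I=3, D=e−e_prev=3; u=3/4·3+5/4·3+3/4·3=8.25; next y=4/5·0+1/2·8.25=4.125
n=1: y=4.125, sp=3, e=sp−y=-1.125; I=1.875, D=e−e_prev=-4.125; u=3/4·(-1.125)+5/4·1.875+3/4·(-4.125)=-1.59375; next y=4/5·4.125+1/2·(-1.59375)=2.503125
n=2: y=2.503125, sp=3, e=sp−y=0.496875; I=2.371875, D=e−e_prev=1.621875; u=3/4·0.496875+5/4·2.371875+3/4·1.621875≈4.553906; next y=4/5·2.503125+1/2·4.553906≈4.279453
n=3: y≈4.279453, sp=3, e=sp−y≈-1.279453; I≈1.092422, D=e−e_prev≈-1.776328; u=3/4·(-1.279453)+5/4·1.092422+3/4·(-1.776328)≈-0.926309; next y=4/5·4.279453+1/2·(-0.926309)≈2.960408
n=4: y≈2.960408, sp=3, e=sp−y≈0.039592; I≈1.132014, D=e−e_prev≈1.319045; u=3/4·0.039592+5/4·1.132014+3/4·1.319045≈2.433995; next y=4/5·2.960408+1/2·2.433995≈3.585324
n=5: y≈3.585324, sp=3, e=sp−y≈-0.585324; I≈0.546690, D=e−e_prev≈-0.624916; u=3/4·(-0.585324)+5/4·0.546690+3/4·(-0.624916)≈-0.224317; next y=4/5·3.585324+1/2·(-0.224317)≈2.756100
n=6: y≈2.756100, sp=3, e=sp−y≈0.243900; I≈0.790589, D=e−e_prev≈0.829223; u=3/4·0.243900+5/4·0.790589+3/4·0.829223≈1.793079; next y=4/5·2.756100+1/2·1.793079≈3.101420
n=7: y≈3.101420, sp=3, e=sp−y≈-0.101420; I≈0.689170, D=e−e_prev≈-0.345319; u=3/4·(-0.101420)+5/4·0.689170+3/4·(-0.345319)≈0.526407; next y=4/5·3.101420+1/2·0.526407≈2.744340
n=8: y≈2.744340, sp=2, e=sp−y≈-0.744340; I≈-0.055170, D=e−e_prev≈-0.642920; u=3/4·(-0.744340)+5/4·(-0.055170)+3/4·(-0.642920)≈-1.109407; next y=4/5·2.744340+1/2·(-1.109407)≈1.640768
n=9: y≈1.640768, sp=2, e=sp−y≈0.359232; I≈0.304062, D=e−e_prev≈1.103571; u=3/4·0.359232+5/4·0.304062+3/4·1.103571≈1.477180; next y=4/5·1.640768+1/2·1.477180≈2.051204

0 3 8.250 0.000
1 3 -1.594 4.125
2 3 4.554 2.503
3 3 -0.926 4.279
4 3 2.434 2.960
5 3 -0.224 3.585
6 3 1.793 2.756
7 3 0.526 3.101
8 2 -1.109 2.744
9 2 1.477 1.641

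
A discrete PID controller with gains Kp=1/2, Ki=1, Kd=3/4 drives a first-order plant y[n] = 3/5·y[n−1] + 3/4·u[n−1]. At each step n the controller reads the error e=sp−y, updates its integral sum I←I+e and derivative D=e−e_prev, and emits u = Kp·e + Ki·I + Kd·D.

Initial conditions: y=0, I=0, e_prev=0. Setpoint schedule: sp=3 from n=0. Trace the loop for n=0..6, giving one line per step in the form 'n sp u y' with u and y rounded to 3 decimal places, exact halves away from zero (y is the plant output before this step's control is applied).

(exact arithmetic carried between steps; '≈' marks a value shown rounded to 6 d.p. or computed from one; I and e_prev carry over from the previous line; the table rounds u and y to 3 d.p., halves away from zero)
n=0: y=0, sp=3, e=sp−y=3; I=3, D=e−e_prev=3; u=1/2·3+1·3+3/4·3=6.75; next y=3/5·0+3/4·6.75=5.0625
n=1: y=5.0625, sp=3, e=sp−y=-2.0625; I=0.9375, D=e−e_prev=-5.0625; u=1/2·(-2.0625)+1·0.9375+3/4·(-5.0625)=-3.890625; next y=3/5·5.0625+3/4·(-3.890625)≈0.119531
n=2: y≈0.119531, sp=3, e=sp−y≈2.880469; I≈3.817969, D=e−e_prev≈4.942969; u=1/2·2.880469+1·3.817969+3/4·4.942969≈8.965430; next y=3/5·0.119531+3/4·8.965430≈6.795791
n=3: y≈6.795791, sp=3, e=sp−y≈-3.795791; I≈0.022178, D=e−e_prev≈-6.676260; u=1/2·(-3.795791)+1·0.022178+3/4·(-6.676260)≈-6.882913; next y=3/5·6.795791+3/4·(-6.882913)≈-1.084710
n=4: y≈-1.084710, sp=3, e=sp−y≈4.084710; I≈4.106888, D=e−e_prev≈7.880501; u=1/2·4.084710+1·4.106888+3/4·7.880501≈12.059618; next y=3/5·(-1.084710)+3/4·12.059618≈8.393888
n=5: y≈8.393888, sp=3, e=sp−y≈-5.393888; I≈-1.287000, D=e−e_prev≈-9.478598; u=1/2·(-5.393888)+1·(-1.287000)+3/4·(-9.478598)≈-11.092892; next y=3/5·8.393888+3/4·(-11.092892)≈-3.283336
n=6: y≈-3.283336, sp=3, e=sp−y≈6.283336; I≈4.996336, D=e−e_prev≈11.677224; u=1/2·6.283336+1·4.996336+3/4·11.677224≈16.895923; next y=3/5·(-3.283336)+3/4·16.895923≈10.701940

0 3 6.750 0.000
1 3 -3.891 5.063
2 3 8.965 0.120
3 3 -6.883 6.796
4 3 12.060 -1.085
5 3 -11.093 8.394
6 3 16.896 -3.283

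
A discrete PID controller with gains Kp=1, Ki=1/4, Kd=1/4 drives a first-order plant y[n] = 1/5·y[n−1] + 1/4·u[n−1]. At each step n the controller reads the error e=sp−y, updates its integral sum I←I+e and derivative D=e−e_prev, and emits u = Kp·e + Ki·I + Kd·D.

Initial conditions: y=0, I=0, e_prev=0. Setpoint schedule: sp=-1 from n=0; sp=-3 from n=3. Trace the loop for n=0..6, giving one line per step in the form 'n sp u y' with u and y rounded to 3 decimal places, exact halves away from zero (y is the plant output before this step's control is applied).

(exact arithmetic carried between steps; '≈' marks a value shown rounded to 6 d.p. or computed from one; I and e_prev carry over from the previous line; the table rounds u and y to 3 d.p., halves away from zero)
n=0: y=0, sp=-1, e=sp−y=-1; I=-1, D=e−e_prev=-1; u=1·(-1)+1/4·(-1)+1/4·(-1)=-1.5; next y=1/5·0+1/4·(-1.5)=-0.375
n=1: y=-0.375, sp=-1, e=sp−y=-0.625; I=-1.625, D=e−e_prev=0.375; u=1·(-0.625)+1/4·(-1.625)+1/4·0.375=-0.9375; next y=1/5·(-0.375)+1/4·(-0.9375)=-0.309375
n=2: y=-0.309375, sp=-1, e=sp−y=-0.690625; I=-2.315625, D=e−e_prev=-0.065625; u=1·(-0.690625)+1/4·(-2.315625)+1/4·(-0.065625)≈-1.285938; next y=1/5·(-0.309375)+1/4·(-1.285938)≈-0.383359
n=3: y≈-0.383359, sp=-3, e=sp−y≈-2.616641; I≈-4.932266, D=e−e_prev≈-1.926016; u=1·(-2.616641)+1/4·(-4.932266)+1/4·(-1.926016)≈-4.331211; next y=1/5·(-0.383359)+1/4·(-4.331211)≈-1.159475
n=4: y≈-1.159475, sp=-3, e=sp−y≈-1.840525; I≈-6.772791, D=e−e_prev≈0.776115; u=1·(-1.840525)+1/4·(-6.772791)+1/4·0.776115≈-3.339694; next y=1/5·(-1.159475)+1/4·(-3.339694)≈-1.066819
n=5: y≈-1.066819, sp=-3, e=sp−y≈-1.933181; I≈-8.705973, D=e−e_prev≈-0.092656; u=1·(-1.933181)+1/4·(-8.705973)+1/4·(-0.092656)≈-4.132839; next y=1/5·(-1.066819)+1/4·(-4.132839)≈-1.246573
n=6: y≈-1.246573, sp=-3, e=sp−y≈-1.753427; I≈-10.459399, D=e−e_prev≈0.179755; u=1·(-1.753427)+1/4·(-10.459399)+1/4·0.179755≈-4.323338; next y=1/5·(-1.246573)+1/4·(-4.323338)≈-1.330149

0 -1 -1.500 0.000
1 -1 -0.938 -0.375
2 -1 -1.286 -0.309
3 -3 -4.331 -0.383
4 -3 -3.340 -1.159
5 -3 -4.133 -1.067
6 -3 -4.323 -1.247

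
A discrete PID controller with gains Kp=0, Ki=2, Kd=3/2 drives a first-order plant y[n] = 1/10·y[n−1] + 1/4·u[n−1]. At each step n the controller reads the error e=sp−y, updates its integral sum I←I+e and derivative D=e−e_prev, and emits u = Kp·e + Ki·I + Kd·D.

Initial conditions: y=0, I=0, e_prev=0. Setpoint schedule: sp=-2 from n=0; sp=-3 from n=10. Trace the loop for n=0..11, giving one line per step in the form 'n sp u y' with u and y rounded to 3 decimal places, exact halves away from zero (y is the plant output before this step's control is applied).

0 -2 -7.000 0.000
1 -2 -1.875 -1.750
2 -2 -8.872 -0.644
3 -2 -4.190 -2.282
4 -2 -9.606 -1.276
5 -2 -5.158 -2.529
6 -2 -9.433 -1.542
7 -2 -5.473 -2.513
8 -2 -9.029 -1.619
9 -2 -5.651 -2.419
10 -3 -12.188 -1.655
11 -3 -6.780 -3.212

(exact arithmetic carried between steps; '≈' marks a value shown rounded to 6 d.p. or computed from one; I and e_prev carry over from the previous line; the table rounds u and y to 3 d.p., halves away from zero)
n=0: y=0, sp=-2, e=sp−y=-2; I=-2, D=e−e_prev=-2; u=0·(-2)+2·(-2)+3/2·(-2)=-7; next y=1/10·0+1/4·(-7)=-1.75
n=1: y=-1.75, sp=-2, e=sp−y=-0.25; I=-2.25, D=e−e_prev=1.75; u=0·(-0.25)+2·(-2.25)+3/2·1.75=-1.875; next y=1/10·(-1.75)+1/4·(-1.875)=-0.64375
n=2: y=-0.64375, sp=-2, e=sp−y=-1.35625; I=-3.60625, D=e−e_prev=-1.10625; u=0·(-1.35625)+2·(-3.60625)+3/2·(-1.10625)=-8.871875; next y=1/10·(-0.64375)+1/4·(-8.871875)≈-2.282344
n=3: y≈-2.282344, sp=-2, e=sp−y≈0.282344; I≈-3.323906, D=e−e_prev≈1.638594; u=0·0.282344+2·(-3.323906)+3/2·1.638594≈-4.189922; next y=1/10·(-2.282344)+1/4·(-4.189922)≈-1.275715
n=4: y≈-1.275715, sp=-2, e=sp−y≈-0.724285; I≈-4.048191, D=e−e_prev≈-1.006629; u=0·(-0.724285)+2·(-4.048191)+3/2·(-1.006629)≈-9.606326; next y=1/10·(-1.275715)+1/4·(-9.606326)≈-2.529153
n=5: y≈-2.529153, sp=-2, e=sp−y≈0.529153; I≈-3.519038, D=e−e_prev≈1.253438; u=0·0.529153+2·(-3.519038)+3/2·1.253438≈-5.157919; next y=1/10·(-2.529153)+1/4·(-5.157919)≈-1.542395
n=6: y≈-1.542395, sp=-2, e=sp−y≈-0.457605; I≈-3.976643, D=e−e_prev≈-0.986758; u=0·(-0.457605)+2·(-3.976643)+3/2·(-0.986758)≈-9.433423; next y=1/10·(-1.542395)+1/4·(-9.433423)≈-2.512595
n=7: y≈-2.512595, sp=-2, e=sp−y≈0.512595; I≈-3.464048, D=e−e_prev≈0.970200; u=0·0.512595+2·(-3.464048)+3/2·0.970200≈-5.472796; next y=1/10·(-2.512595)+1/4·(-5.472796)≈-1.619458
n=8: y≈-1.619458, sp=-2, e=sp−y≈-0.380542; I≈-3.844589, D=e−e_prev≈-0.893137; u=0·(-0.380542)+2·(-3.844589)+3/2·(-0.893137)≈-9.028884; next y=1/10·(-1.619458)+1/4·(-9.028884)≈-2.419167
n=9: y≈-2.419167, sp=-2, e=sp−y≈0.419167; I≈-3.425423, D=e−e_prev≈0.799708; u=0·0.419167+2·(-3.425423)+3/2·0.799708≈-5.651282; next y=1/10·(-2.419167)+1/4·(-5.651282)≈-1.654737
n=10: y≈-1.654737, sp=-3, e=sp−y≈-1.345263; I≈-4.770685, D=e−e_prev≈-1.764430; u=0·(-1.345263)+2·(-4.770685)+3/2·(-1.764430)≈-12.188015; next y=1/10·(-1.654737)+1/4·(-12.188015)≈-3.212477
n=11: y≈-3.212477, sp=-3, e=sp−y≈0.212477; I≈-4.558208, D=e−e_prev≈1.557740; u=0·0.212477+2·(-4.558208)+3/2·1.557740≈-6.779805; next y=1/10·(-3.212477)+1/4·(-6.779805)≈-2.016199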